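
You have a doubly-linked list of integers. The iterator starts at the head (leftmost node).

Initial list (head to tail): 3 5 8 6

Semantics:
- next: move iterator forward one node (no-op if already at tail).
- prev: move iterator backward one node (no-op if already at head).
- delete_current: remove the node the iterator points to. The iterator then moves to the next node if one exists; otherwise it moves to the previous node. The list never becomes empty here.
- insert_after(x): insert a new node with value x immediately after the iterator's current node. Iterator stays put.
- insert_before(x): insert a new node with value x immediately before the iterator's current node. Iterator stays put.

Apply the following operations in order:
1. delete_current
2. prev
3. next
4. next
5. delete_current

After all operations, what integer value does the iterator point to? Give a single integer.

Answer: 8

Derivation:
After 1 (delete_current): list=[5, 8, 6] cursor@5
After 2 (prev): list=[5, 8, 6] cursor@5
After 3 (next): list=[5, 8, 6] cursor@8
After 4 (next): list=[5, 8, 6] cursor@6
After 5 (delete_current): list=[5, 8] cursor@8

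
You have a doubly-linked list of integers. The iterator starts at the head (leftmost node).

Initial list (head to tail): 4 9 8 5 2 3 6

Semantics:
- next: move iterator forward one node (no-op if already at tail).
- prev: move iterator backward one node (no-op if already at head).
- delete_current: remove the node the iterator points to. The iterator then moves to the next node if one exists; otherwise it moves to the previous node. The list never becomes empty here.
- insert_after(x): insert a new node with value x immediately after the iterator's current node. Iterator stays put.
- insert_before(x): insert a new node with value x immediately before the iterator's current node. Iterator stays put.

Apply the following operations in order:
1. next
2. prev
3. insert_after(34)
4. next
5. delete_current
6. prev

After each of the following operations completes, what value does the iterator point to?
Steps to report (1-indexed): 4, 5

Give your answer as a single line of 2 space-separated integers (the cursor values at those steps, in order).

After 1 (next): list=[4, 9, 8, 5, 2, 3, 6] cursor@9
After 2 (prev): list=[4, 9, 8, 5, 2, 3, 6] cursor@4
After 3 (insert_after(34)): list=[4, 34, 9, 8, 5, 2, 3, 6] cursor@4
After 4 (next): list=[4, 34, 9, 8, 5, 2, 3, 6] cursor@34
After 5 (delete_current): list=[4, 9, 8, 5, 2, 3, 6] cursor@9
After 6 (prev): list=[4, 9, 8, 5, 2, 3, 6] cursor@4

Answer: 34 9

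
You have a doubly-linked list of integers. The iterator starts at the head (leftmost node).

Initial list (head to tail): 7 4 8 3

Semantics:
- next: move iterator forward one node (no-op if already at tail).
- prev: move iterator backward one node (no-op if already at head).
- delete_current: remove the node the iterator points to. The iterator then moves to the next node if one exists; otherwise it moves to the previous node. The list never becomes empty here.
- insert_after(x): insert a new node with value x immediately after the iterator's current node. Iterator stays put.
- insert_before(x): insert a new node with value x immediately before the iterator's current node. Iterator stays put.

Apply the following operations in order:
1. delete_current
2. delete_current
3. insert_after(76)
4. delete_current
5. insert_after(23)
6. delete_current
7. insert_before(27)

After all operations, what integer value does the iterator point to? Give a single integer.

After 1 (delete_current): list=[4, 8, 3] cursor@4
After 2 (delete_current): list=[8, 3] cursor@8
After 3 (insert_after(76)): list=[8, 76, 3] cursor@8
After 4 (delete_current): list=[76, 3] cursor@76
After 5 (insert_after(23)): list=[76, 23, 3] cursor@76
After 6 (delete_current): list=[23, 3] cursor@23
After 7 (insert_before(27)): list=[27, 23, 3] cursor@23

Answer: 23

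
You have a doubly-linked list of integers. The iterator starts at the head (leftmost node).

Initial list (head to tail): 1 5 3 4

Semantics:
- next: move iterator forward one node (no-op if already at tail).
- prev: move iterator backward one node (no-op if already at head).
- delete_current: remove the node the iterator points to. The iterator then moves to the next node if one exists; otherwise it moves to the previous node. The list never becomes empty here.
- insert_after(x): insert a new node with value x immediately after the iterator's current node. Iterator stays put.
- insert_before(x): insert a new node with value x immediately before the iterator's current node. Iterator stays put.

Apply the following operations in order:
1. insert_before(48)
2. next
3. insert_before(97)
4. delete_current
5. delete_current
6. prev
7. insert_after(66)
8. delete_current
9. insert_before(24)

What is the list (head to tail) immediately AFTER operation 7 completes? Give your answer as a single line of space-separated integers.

After 1 (insert_before(48)): list=[48, 1, 5, 3, 4] cursor@1
After 2 (next): list=[48, 1, 5, 3, 4] cursor@5
After 3 (insert_before(97)): list=[48, 1, 97, 5, 3, 4] cursor@5
After 4 (delete_current): list=[48, 1, 97, 3, 4] cursor@3
After 5 (delete_current): list=[48, 1, 97, 4] cursor@4
After 6 (prev): list=[48, 1, 97, 4] cursor@97
After 7 (insert_after(66)): list=[48, 1, 97, 66, 4] cursor@97

Answer: 48 1 97 66 4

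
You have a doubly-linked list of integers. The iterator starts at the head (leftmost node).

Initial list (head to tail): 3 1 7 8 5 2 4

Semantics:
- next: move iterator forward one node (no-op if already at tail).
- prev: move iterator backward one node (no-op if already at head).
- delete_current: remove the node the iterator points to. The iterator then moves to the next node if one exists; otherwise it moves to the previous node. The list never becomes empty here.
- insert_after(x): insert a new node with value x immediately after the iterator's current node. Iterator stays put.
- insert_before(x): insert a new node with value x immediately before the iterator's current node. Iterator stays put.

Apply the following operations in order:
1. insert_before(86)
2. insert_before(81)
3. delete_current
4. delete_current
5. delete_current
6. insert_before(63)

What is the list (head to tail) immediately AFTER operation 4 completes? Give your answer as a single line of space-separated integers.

After 1 (insert_before(86)): list=[86, 3, 1, 7, 8, 5, 2, 4] cursor@3
After 2 (insert_before(81)): list=[86, 81, 3, 1, 7, 8, 5, 2, 4] cursor@3
After 3 (delete_current): list=[86, 81, 1, 7, 8, 5, 2, 4] cursor@1
After 4 (delete_current): list=[86, 81, 7, 8, 5, 2, 4] cursor@7

Answer: 86 81 7 8 5 2 4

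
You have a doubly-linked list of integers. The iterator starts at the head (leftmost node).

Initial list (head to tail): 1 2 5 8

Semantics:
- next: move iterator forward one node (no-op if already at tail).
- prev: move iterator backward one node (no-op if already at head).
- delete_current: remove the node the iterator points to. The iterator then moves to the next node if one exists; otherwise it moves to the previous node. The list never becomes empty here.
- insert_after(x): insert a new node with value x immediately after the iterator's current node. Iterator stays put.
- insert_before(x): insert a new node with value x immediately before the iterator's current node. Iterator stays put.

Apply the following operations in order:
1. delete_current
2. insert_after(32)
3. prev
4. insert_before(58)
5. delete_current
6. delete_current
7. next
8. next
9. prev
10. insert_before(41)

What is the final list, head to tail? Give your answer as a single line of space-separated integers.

After 1 (delete_current): list=[2, 5, 8] cursor@2
After 2 (insert_after(32)): list=[2, 32, 5, 8] cursor@2
After 3 (prev): list=[2, 32, 5, 8] cursor@2
After 4 (insert_before(58)): list=[58, 2, 32, 5, 8] cursor@2
After 5 (delete_current): list=[58, 32, 5, 8] cursor@32
After 6 (delete_current): list=[58, 5, 8] cursor@5
After 7 (next): list=[58, 5, 8] cursor@8
After 8 (next): list=[58, 5, 8] cursor@8
After 9 (prev): list=[58, 5, 8] cursor@5
After 10 (insert_before(41)): list=[58, 41, 5, 8] cursor@5

Answer: 58 41 5 8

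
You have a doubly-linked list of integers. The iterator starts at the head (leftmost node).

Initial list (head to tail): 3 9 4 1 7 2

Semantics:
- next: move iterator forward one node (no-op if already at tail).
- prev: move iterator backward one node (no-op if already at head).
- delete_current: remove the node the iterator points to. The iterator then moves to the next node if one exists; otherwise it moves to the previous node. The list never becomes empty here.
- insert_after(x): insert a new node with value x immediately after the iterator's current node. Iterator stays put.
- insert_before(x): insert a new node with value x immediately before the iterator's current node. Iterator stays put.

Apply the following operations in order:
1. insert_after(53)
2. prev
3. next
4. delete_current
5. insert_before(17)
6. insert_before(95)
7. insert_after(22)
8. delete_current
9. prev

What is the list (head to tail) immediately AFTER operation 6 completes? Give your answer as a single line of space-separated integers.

After 1 (insert_after(53)): list=[3, 53, 9, 4, 1, 7, 2] cursor@3
After 2 (prev): list=[3, 53, 9, 4, 1, 7, 2] cursor@3
After 3 (next): list=[3, 53, 9, 4, 1, 7, 2] cursor@53
After 4 (delete_current): list=[3, 9, 4, 1, 7, 2] cursor@9
After 5 (insert_before(17)): list=[3, 17, 9, 4, 1, 7, 2] cursor@9
After 6 (insert_before(95)): list=[3, 17, 95, 9, 4, 1, 7, 2] cursor@9

Answer: 3 17 95 9 4 1 7 2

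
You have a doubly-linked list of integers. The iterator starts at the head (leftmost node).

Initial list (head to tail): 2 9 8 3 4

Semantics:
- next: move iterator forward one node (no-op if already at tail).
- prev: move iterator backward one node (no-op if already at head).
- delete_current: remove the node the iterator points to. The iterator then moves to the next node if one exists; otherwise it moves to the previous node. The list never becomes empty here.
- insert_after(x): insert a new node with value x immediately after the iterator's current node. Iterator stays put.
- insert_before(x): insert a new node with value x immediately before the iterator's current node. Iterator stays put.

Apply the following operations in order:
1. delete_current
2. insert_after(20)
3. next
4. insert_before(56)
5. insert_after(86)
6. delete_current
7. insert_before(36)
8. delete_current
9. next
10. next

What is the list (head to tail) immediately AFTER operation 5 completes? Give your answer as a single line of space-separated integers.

Answer: 9 56 20 86 8 3 4

Derivation:
After 1 (delete_current): list=[9, 8, 3, 4] cursor@9
After 2 (insert_after(20)): list=[9, 20, 8, 3, 4] cursor@9
After 3 (next): list=[9, 20, 8, 3, 4] cursor@20
After 4 (insert_before(56)): list=[9, 56, 20, 8, 3, 4] cursor@20
After 5 (insert_after(86)): list=[9, 56, 20, 86, 8, 3, 4] cursor@20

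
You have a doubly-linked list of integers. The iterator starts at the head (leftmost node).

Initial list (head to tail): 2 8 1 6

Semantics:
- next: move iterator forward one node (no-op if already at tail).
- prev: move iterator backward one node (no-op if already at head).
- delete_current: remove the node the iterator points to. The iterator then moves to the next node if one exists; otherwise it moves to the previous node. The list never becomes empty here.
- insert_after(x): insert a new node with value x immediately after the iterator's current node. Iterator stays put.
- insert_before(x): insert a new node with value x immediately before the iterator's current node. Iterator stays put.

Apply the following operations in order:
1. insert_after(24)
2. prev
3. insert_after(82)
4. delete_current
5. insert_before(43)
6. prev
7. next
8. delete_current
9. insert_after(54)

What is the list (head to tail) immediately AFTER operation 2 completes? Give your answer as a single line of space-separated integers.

After 1 (insert_after(24)): list=[2, 24, 8, 1, 6] cursor@2
After 2 (prev): list=[2, 24, 8, 1, 6] cursor@2

Answer: 2 24 8 1 6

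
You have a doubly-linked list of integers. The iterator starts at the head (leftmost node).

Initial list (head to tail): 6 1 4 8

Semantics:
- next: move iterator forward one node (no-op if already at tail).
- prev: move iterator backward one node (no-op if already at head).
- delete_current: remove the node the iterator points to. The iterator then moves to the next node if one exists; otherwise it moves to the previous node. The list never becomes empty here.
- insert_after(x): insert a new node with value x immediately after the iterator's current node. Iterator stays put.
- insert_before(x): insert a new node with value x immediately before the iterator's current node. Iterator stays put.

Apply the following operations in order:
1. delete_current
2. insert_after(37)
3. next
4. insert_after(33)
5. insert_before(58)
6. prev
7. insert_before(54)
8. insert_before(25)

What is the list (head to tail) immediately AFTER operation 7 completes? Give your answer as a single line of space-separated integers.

After 1 (delete_current): list=[1, 4, 8] cursor@1
After 2 (insert_after(37)): list=[1, 37, 4, 8] cursor@1
After 3 (next): list=[1, 37, 4, 8] cursor@37
After 4 (insert_after(33)): list=[1, 37, 33, 4, 8] cursor@37
After 5 (insert_before(58)): list=[1, 58, 37, 33, 4, 8] cursor@37
After 6 (prev): list=[1, 58, 37, 33, 4, 8] cursor@58
After 7 (insert_before(54)): list=[1, 54, 58, 37, 33, 4, 8] cursor@58

Answer: 1 54 58 37 33 4 8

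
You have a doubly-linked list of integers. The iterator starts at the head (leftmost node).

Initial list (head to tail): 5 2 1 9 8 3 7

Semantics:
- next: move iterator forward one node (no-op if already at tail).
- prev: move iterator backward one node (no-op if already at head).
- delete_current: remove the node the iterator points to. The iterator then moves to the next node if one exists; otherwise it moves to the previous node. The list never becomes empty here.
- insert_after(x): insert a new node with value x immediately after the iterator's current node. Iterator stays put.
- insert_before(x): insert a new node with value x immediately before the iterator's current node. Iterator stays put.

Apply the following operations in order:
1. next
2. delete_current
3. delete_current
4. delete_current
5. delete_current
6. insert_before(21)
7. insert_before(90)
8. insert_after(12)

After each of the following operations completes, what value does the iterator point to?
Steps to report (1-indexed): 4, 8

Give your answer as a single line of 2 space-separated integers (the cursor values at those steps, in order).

After 1 (next): list=[5, 2, 1, 9, 8, 3, 7] cursor@2
After 2 (delete_current): list=[5, 1, 9, 8, 3, 7] cursor@1
After 3 (delete_current): list=[5, 9, 8, 3, 7] cursor@9
After 4 (delete_current): list=[5, 8, 3, 7] cursor@8
After 5 (delete_current): list=[5, 3, 7] cursor@3
After 6 (insert_before(21)): list=[5, 21, 3, 7] cursor@3
After 7 (insert_before(90)): list=[5, 21, 90, 3, 7] cursor@3
After 8 (insert_after(12)): list=[5, 21, 90, 3, 12, 7] cursor@3

Answer: 8 3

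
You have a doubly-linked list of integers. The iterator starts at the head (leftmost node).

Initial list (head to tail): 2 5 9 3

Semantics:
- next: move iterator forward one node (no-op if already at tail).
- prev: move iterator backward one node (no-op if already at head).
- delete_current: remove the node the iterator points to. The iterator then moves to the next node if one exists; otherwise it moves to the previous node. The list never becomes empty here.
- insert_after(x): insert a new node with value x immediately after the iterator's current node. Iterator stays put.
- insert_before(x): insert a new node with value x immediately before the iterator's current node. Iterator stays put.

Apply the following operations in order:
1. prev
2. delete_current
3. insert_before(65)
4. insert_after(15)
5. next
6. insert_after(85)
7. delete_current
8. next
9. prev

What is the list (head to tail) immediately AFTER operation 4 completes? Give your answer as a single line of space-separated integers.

Answer: 65 5 15 9 3

Derivation:
After 1 (prev): list=[2, 5, 9, 3] cursor@2
After 2 (delete_current): list=[5, 9, 3] cursor@5
After 3 (insert_before(65)): list=[65, 5, 9, 3] cursor@5
After 4 (insert_after(15)): list=[65, 5, 15, 9, 3] cursor@5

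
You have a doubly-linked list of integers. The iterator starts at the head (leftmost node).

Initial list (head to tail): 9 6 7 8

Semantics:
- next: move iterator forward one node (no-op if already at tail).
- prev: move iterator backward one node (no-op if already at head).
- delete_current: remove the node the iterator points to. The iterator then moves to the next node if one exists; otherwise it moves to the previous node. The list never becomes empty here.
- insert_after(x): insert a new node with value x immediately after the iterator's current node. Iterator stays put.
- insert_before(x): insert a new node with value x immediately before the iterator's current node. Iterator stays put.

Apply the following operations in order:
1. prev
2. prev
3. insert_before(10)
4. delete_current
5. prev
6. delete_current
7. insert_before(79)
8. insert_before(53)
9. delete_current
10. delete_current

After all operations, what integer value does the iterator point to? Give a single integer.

Answer: 8

Derivation:
After 1 (prev): list=[9, 6, 7, 8] cursor@9
After 2 (prev): list=[9, 6, 7, 8] cursor@9
After 3 (insert_before(10)): list=[10, 9, 6, 7, 8] cursor@9
After 4 (delete_current): list=[10, 6, 7, 8] cursor@6
After 5 (prev): list=[10, 6, 7, 8] cursor@10
After 6 (delete_current): list=[6, 7, 8] cursor@6
After 7 (insert_before(79)): list=[79, 6, 7, 8] cursor@6
After 8 (insert_before(53)): list=[79, 53, 6, 7, 8] cursor@6
After 9 (delete_current): list=[79, 53, 7, 8] cursor@7
After 10 (delete_current): list=[79, 53, 8] cursor@8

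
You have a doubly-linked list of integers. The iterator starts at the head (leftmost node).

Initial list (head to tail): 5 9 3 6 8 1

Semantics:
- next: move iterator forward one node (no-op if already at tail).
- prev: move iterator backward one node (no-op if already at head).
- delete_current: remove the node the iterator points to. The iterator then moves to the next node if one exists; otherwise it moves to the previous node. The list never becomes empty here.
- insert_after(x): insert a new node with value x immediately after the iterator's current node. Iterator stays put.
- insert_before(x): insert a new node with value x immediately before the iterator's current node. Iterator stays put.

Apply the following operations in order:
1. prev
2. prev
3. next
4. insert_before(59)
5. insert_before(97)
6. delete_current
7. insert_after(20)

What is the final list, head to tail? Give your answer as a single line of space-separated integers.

After 1 (prev): list=[5, 9, 3, 6, 8, 1] cursor@5
After 2 (prev): list=[5, 9, 3, 6, 8, 1] cursor@5
After 3 (next): list=[5, 9, 3, 6, 8, 1] cursor@9
After 4 (insert_before(59)): list=[5, 59, 9, 3, 6, 8, 1] cursor@9
After 5 (insert_before(97)): list=[5, 59, 97, 9, 3, 6, 8, 1] cursor@9
After 6 (delete_current): list=[5, 59, 97, 3, 6, 8, 1] cursor@3
After 7 (insert_after(20)): list=[5, 59, 97, 3, 20, 6, 8, 1] cursor@3

Answer: 5 59 97 3 20 6 8 1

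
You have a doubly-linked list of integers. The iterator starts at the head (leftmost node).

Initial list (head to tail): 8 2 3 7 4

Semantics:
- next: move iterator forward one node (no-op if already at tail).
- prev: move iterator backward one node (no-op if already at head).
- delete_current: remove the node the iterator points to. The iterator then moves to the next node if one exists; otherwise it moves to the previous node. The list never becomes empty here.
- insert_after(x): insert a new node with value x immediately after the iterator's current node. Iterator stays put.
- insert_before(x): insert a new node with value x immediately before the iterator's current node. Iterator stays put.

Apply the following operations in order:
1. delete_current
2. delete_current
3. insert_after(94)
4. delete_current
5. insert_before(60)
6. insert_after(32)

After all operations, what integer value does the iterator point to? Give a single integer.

After 1 (delete_current): list=[2, 3, 7, 4] cursor@2
After 2 (delete_current): list=[3, 7, 4] cursor@3
After 3 (insert_after(94)): list=[3, 94, 7, 4] cursor@3
After 4 (delete_current): list=[94, 7, 4] cursor@94
After 5 (insert_before(60)): list=[60, 94, 7, 4] cursor@94
After 6 (insert_after(32)): list=[60, 94, 32, 7, 4] cursor@94

Answer: 94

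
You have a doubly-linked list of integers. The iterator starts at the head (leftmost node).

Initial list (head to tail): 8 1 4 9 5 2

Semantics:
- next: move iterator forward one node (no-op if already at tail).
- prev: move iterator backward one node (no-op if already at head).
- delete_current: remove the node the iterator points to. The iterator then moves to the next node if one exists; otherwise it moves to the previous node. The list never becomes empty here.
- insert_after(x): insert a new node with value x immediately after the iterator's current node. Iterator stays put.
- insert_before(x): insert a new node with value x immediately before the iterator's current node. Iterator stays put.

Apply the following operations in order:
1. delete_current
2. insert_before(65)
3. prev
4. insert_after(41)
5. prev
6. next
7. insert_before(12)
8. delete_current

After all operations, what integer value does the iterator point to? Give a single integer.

After 1 (delete_current): list=[1, 4, 9, 5, 2] cursor@1
After 2 (insert_before(65)): list=[65, 1, 4, 9, 5, 2] cursor@1
After 3 (prev): list=[65, 1, 4, 9, 5, 2] cursor@65
After 4 (insert_after(41)): list=[65, 41, 1, 4, 9, 5, 2] cursor@65
After 5 (prev): list=[65, 41, 1, 4, 9, 5, 2] cursor@65
After 6 (next): list=[65, 41, 1, 4, 9, 5, 2] cursor@41
After 7 (insert_before(12)): list=[65, 12, 41, 1, 4, 9, 5, 2] cursor@41
After 8 (delete_current): list=[65, 12, 1, 4, 9, 5, 2] cursor@1

Answer: 1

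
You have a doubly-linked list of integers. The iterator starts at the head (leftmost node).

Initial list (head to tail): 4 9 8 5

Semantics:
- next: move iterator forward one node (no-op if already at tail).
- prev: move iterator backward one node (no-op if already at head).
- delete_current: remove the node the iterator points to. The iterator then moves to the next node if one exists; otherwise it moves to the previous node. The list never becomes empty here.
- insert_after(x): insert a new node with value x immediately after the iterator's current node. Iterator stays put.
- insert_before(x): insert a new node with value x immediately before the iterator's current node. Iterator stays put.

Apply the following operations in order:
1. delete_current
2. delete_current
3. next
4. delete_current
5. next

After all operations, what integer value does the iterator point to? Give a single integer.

After 1 (delete_current): list=[9, 8, 5] cursor@9
After 2 (delete_current): list=[8, 5] cursor@8
After 3 (next): list=[8, 5] cursor@5
After 4 (delete_current): list=[8] cursor@8
After 5 (next): list=[8] cursor@8

Answer: 8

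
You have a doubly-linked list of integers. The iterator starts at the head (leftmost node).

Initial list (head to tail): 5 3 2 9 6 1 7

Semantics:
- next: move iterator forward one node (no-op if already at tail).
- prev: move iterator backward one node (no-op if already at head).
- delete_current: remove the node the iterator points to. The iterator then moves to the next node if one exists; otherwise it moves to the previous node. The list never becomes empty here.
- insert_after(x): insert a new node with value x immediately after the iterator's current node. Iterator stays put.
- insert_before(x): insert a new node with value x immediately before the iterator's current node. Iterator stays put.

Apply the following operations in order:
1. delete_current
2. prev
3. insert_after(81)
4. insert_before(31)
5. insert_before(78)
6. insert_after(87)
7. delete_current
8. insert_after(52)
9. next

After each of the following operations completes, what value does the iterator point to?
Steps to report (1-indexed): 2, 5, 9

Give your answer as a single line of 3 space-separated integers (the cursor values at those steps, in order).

After 1 (delete_current): list=[3, 2, 9, 6, 1, 7] cursor@3
After 2 (prev): list=[3, 2, 9, 6, 1, 7] cursor@3
After 3 (insert_after(81)): list=[3, 81, 2, 9, 6, 1, 7] cursor@3
After 4 (insert_before(31)): list=[31, 3, 81, 2, 9, 6, 1, 7] cursor@3
After 5 (insert_before(78)): list=[31, 78, 3, 81, 2, 9, 6, 1, 7] cursor@3
After 6 (insert_after(87)): list=[31, 78, 3, 87, 81, 2, 9, 6, 1, 7] cursor@3
After 7 (delete_current): list=[31, 78, 87, 81, 2, 9, 6, 1, 7] cursor@87
After 8 (insert_after(52)): list=[31, 78, 87, 52, 81, 2, 9, 6, 1, 7] cursor@87
After 9 (next): list=[31, 78, 87, 52, 81, 2, 9, 6, 1, 7] cursor@52

Answer: 3 3 52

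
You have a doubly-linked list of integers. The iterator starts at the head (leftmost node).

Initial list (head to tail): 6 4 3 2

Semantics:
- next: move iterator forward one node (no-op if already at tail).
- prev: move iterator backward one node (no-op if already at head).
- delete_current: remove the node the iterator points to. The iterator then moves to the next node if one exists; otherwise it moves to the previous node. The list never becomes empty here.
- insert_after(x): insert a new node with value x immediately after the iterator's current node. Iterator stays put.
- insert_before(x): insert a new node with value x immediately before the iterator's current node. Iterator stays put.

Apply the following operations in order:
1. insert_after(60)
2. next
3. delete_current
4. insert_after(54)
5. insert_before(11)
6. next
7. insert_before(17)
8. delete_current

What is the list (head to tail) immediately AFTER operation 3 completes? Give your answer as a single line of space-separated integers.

After 1 (insert_after(60)): list=[6, 60, 4, 3, 2] cursor@6
After 2 (next): list=[6, 60, 4, 3, 2] cursor@60
After 3 (delete_current): list=[6, 4, 3, 2] cursor@4

Answer: 6 4 3 2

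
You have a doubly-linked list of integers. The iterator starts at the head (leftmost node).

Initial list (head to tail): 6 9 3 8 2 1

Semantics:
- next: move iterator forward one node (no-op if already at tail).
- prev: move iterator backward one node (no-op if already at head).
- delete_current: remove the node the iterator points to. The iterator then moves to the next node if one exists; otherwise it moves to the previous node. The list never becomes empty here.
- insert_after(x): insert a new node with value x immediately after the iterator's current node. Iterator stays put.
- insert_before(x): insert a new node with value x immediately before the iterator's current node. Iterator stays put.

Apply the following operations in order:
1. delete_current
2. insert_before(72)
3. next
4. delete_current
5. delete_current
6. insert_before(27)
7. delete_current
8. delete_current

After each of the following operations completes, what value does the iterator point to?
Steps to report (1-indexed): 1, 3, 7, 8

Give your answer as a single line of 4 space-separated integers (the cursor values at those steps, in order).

Answer: 9 3 1 27

Derivation:
After 1 (delete_current): list=[9, 3, 8, 2, 1] cursor@9
After 2 (insert_before(72)): list=[72, 9, 3, 8, 2, 1] cursor@9
After 3 (next): list=[72, 9, 3, 8, 2, 1] cursor@3
After 4 (delete_current): list=[72, 9, 8, 2, 1] cursor@8
After 5 (delete_current): list=[72, 9, 2, 1] cursor@2
After 6 (insert_before(27)): list=[72, 9, 27, 2, 1] cursor@2
After 7 (delete_current): list=[72, 9, 27, 1] cursor@1
After 8 (delete_current): list=[72, 9, 27] cursor@27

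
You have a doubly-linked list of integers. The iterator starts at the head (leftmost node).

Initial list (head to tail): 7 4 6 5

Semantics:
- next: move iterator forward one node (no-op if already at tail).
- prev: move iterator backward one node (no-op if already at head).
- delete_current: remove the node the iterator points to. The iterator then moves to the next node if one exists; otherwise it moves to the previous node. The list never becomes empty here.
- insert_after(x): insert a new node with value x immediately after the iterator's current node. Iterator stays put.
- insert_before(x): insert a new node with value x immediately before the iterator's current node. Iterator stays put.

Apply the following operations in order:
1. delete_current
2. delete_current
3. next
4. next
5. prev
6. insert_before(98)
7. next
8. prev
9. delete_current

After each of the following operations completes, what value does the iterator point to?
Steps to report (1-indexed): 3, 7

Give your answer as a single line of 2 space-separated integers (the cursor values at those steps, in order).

After 1 (delete_current): list=[4, 6, 5] cursor@4
After 2 (delete_current): list=[6, 5] cursor@6
After 3 (next): list=[6, 5] cursor@5
After 4 (next): list=[6, 5] cursor@5
After 5 (prev): list=[6, 5] cursor@6
After 6 (insert_before(98)): list=[98, 6, 5] cursor@6
After 7 (next): list=[98, 6, 5] cursor@5
After 8 (prev): list=[98, 6, 5] cursor@6
After 9 (delete_current): list=[98, 5] cursor@5

Answer: 5 5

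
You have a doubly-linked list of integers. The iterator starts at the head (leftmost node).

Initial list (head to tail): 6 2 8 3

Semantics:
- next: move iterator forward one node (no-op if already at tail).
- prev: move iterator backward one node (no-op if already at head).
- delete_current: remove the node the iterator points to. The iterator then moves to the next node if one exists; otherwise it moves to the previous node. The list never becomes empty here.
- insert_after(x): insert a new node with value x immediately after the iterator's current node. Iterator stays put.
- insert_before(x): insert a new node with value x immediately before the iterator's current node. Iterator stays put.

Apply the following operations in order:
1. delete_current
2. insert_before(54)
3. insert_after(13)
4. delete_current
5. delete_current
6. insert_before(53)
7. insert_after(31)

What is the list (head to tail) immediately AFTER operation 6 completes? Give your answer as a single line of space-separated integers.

Answer: 54 53 8 3

Derivation:
After 1 (delete_current): list=[2, 8, 3] cursor@2
After 2 (insert_before(54)): list=[54, 2, 8, 3] cursor@2
After 3 (insert_after(13)): list=[54, 2, 13, 8, 3] cursor@2
After 4 (delete_current): list=[54, 13, 8, 3] cursor@13
After 5 (delete_current): list=[54, 8, 3] cursor@8
After 6 (insert_before(53)): list=[54, 53, 8, 3] cursor@8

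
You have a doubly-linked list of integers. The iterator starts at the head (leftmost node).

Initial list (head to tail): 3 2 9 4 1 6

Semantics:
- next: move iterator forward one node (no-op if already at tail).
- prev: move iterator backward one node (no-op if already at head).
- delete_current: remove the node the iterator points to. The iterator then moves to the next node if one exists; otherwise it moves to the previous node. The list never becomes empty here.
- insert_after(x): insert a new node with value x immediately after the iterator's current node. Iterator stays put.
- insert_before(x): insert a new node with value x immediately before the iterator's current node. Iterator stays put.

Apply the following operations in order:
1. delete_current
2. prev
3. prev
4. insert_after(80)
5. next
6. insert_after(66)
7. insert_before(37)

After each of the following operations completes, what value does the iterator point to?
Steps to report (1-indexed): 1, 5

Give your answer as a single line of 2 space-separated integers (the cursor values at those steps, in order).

Answer: 2 80

Derivation:
After 1 (delete_current): list=[2, 9, 4, 1, 6] cursor@2
After 2 (prev): list=[2, 9, 4, 1, 6] cursor@2
After 3 (prev): list=[2, 9, 4, 1, 6] cursor@2
After 4 (insert_after(80)): list=[2, 80, 9, 4, 1, 6] cursor@2
After 5 (next): list=[2, 80, 9, 4, 1, 6] cursor@80
After 6 (insert_after(66)): list=[2, 80, 66, 9, 4, 1, 6] cursor@80
After 7 (insert_before(37)): list=[2, 37, 80, 66, 9, 4, 1, 6] cursor@80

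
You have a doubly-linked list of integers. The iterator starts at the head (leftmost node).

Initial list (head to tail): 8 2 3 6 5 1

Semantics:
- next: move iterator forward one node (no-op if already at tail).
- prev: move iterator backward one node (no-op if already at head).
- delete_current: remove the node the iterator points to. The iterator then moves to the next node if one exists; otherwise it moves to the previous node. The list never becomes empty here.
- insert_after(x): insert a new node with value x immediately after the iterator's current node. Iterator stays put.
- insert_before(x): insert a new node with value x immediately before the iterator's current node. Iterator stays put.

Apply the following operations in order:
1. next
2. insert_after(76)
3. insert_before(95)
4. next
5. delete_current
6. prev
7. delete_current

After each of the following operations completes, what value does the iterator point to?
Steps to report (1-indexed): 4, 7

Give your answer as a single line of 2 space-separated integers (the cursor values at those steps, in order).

After 1 (next): list=[8, 2, 3, 6, 5, 1] cursor@2
After 2 (insert_after(76)): list=[8, 2, 76, 3, 6, 5, 1] cursor@2
After 3 (insert_before(95)): list=[8, 95, 2, 76, 3, 6, 5, 1] cursor@2
After 4 (next): list=[8, 95, 2, 76, 3, 6, 5, 1] cursor@76
After 5 (delete_current): list=[8, 95, 2, 3, 6, 5, 1] cursor@3
After 6 (prev): list=[8, 95, 2, 3, 6, 5, 1] cursor@2
After 7 (delete_current): list=[8, 95, 3, 6, 5, 1] cursor@3

Answer: 76 3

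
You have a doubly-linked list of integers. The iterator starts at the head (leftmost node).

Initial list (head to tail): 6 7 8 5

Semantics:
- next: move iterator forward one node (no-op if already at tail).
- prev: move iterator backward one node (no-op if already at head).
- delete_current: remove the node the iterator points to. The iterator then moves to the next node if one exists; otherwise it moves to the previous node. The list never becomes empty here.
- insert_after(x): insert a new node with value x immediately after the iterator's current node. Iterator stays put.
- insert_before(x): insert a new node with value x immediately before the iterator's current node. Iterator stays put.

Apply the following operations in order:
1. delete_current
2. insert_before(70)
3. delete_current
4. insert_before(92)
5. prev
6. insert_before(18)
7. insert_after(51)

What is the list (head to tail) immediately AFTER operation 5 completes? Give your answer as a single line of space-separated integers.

After 1 (delete_current): list=[7, 8, 5] cursor@7
After 2 (insert_before(70)): list=[70, 7, 8, 5] cursor@7
After 3 (delete_current): list=[70, 8, 5] cursor@8
After 4 (insert_before(92)): list=[70, 92, 8, 5] cursor@8
After 5 (prev): list=[70, 92, 8, 5] cursor@92

Answer: 70 92 8 5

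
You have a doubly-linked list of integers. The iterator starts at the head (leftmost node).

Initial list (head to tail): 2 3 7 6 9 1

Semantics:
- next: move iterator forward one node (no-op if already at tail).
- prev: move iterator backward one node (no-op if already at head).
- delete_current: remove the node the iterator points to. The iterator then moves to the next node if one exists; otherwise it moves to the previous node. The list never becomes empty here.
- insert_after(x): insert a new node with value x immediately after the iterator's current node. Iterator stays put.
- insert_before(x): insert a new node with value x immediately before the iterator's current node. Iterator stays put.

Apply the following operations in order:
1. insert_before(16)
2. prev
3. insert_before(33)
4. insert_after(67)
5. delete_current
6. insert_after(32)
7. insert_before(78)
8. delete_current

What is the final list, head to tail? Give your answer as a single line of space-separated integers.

After 1 (insert_before(16)): list=[16, 2, 3, 7, 6, 9, 1] cursor@2
After 2 (prev): list=[16, 2, 3, 7, 6, 9, 1] cursor@16
After 3 (insert_before(33)): list=[33, 16, 2, 3, 7, 6, 9, 1] cursor@16
After 4 (insert_after(67)): list=[33, 16, 67, 2, 3, 7, 6, 9, 1] cursor@16
After 5 (delete_current): list=[33, 67, 2, 3, 7, 6, 9, 1] cursor@67
After 6 (insert_after(32)): list=[33, 67, 32, 2, 3, 7, 6, 9, 1] cursor@67
After 7 (insert_before(78)): list=[33, 78, 67, 32, 2, 3, 7, 6, 9, 1] cursor@67
After 8 (delete_current): list=[33, 78, 32, 2, 3, 7, 6, 9, 1] cursor@32

Answer: 33 78 32 2 3 7 6 9 1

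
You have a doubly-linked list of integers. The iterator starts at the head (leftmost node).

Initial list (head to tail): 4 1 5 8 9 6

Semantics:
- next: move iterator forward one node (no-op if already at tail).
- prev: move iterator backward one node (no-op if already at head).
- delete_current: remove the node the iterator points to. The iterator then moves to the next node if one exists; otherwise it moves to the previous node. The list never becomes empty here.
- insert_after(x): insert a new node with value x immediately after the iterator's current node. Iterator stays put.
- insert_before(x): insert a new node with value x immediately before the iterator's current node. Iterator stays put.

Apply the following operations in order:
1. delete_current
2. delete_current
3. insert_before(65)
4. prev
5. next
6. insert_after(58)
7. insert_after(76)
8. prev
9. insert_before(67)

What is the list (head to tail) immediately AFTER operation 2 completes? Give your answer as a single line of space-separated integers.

After 1 (delete_current): list=[1, 5, 8, 9, 6] cursor@1
After 2 (delete_current): list=[5, 8, 9, 6] cursor@5

Answer: 5 8 9 6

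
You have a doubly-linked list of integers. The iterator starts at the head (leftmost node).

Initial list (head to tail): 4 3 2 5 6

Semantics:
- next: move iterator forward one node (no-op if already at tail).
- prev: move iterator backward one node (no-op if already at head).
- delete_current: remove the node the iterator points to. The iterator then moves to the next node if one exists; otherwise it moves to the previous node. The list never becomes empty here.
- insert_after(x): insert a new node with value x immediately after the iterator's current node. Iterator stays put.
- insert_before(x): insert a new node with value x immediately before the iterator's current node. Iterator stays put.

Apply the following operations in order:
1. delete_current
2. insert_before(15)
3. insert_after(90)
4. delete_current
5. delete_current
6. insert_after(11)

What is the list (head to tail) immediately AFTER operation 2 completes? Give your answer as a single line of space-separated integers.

After 1 (delete_current): list=[3, 2, 5, 6] cursor@3
After 2 (insert_before(15)): list=[15, 3, 2, 5, 6] cursor@3

Answer: 15 3 2 5 6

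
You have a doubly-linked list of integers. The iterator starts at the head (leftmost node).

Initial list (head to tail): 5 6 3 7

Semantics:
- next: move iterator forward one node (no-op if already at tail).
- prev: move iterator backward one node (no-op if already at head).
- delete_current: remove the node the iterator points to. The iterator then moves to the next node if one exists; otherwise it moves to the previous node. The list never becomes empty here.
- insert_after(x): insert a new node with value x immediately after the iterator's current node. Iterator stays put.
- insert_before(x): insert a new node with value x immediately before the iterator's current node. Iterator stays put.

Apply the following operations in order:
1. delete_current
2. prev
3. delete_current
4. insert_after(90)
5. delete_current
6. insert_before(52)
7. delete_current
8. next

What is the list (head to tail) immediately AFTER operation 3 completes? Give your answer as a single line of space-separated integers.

Answer: 3 7

Derivation:
After 1 (delete_current): list=[6, 3, 7] cursor@6
After 2 (prev): list=[6, 3, 7] cursor@6
After 3 (delete_current): list=[3, 7] cursor@3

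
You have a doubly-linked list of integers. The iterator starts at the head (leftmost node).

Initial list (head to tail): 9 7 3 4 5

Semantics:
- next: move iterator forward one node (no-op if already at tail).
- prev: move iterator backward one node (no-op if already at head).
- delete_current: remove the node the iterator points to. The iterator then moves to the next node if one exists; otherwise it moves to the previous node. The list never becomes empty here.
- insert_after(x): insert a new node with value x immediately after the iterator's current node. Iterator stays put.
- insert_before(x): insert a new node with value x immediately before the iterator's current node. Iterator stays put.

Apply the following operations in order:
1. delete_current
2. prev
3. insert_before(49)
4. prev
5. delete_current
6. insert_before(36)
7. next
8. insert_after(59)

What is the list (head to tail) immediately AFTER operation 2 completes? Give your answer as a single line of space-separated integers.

After 1 (delete_current): list=[7, 3, 4, 5] cursor@7
After 2 (prev): list=[7, 3, 4, 5] cursor@7

Answer: 7 3 4 5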